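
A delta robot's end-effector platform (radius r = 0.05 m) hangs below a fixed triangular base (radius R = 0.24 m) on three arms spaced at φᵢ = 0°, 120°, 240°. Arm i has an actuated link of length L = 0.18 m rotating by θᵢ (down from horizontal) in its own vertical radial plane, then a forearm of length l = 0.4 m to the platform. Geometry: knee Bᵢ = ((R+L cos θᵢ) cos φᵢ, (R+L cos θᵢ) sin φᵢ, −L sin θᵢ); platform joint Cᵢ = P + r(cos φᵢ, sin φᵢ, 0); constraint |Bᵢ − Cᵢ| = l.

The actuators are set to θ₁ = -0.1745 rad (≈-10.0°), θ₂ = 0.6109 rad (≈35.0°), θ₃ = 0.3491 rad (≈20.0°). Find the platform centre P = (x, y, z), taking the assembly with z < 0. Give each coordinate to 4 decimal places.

arm 1 at φ=0.0°: (R−r)+L cos θ1 = 0.3673;  O1 = (0.3673, 0.0000, 0.0313)
φ2=120.0°: virtual centre (-0.1687, 0.2922, -0.1032), radius l
φ3=240.0°: virtual centre (-0.1796, -0.3110, -0.0616), radius l
eliminate P² terms by subtracting sphere 1 from 2 and 3
[-1.0720 0.5845 -0.2690]·P = -0.0113;  [-1.0937 -0.6221 -0.1856]·P = -0.0031
det = 1.3060;  x = 0.0068+-0.2112z,  y = -0.0070+0.0729z
quadratic in z: (1.0499)z²+(0.0888)z+(-0.0290)=0, √Δ=0.3602 → z ∈ {-0.2138, 0.1293}; z = -0.2138 (taking z<0)
x = 0.0519, y = -0.0225

(0.0519, -0.0225, -0.2138)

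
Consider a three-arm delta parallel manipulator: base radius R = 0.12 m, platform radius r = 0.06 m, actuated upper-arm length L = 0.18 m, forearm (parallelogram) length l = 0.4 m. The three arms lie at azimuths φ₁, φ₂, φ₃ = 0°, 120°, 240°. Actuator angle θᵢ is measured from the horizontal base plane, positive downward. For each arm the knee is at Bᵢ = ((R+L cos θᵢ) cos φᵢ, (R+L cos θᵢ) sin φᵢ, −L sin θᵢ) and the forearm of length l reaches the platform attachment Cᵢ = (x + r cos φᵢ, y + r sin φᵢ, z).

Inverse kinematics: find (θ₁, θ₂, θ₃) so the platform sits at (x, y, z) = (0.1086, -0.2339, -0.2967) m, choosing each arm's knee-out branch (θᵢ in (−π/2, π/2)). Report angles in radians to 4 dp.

φ1=0.0° → target in arm frame (0.1086, -0.2339)
  A cos θ + B sin θ = C:  -0.0486·cos θ + -0.2967·sin θ = -0.0486
  √(A²+B²)=0.3007;  θ1 = -1.7332+1.7332 ≈ 0.0001
φ2=120.0° → target in arm frame (-0.2569, 0.0229)
  A cos θ + B sin θ = C:  0.3169·cos θ + -0.2967·sin θ = -0.1704
  γ=atan2(-0.2967,0.3169)=-0.7525;  ψ=arccos(-0.3926)=1.9743;  θ2=γ+ψ≈1.2217
φ3=240.0° → target in arm frame (0.1483, 0.2110)
  A cos θ + B sin θ = C:  -0.0883·cos θ + -0.2967·sin θ = -0.0354
  √(A²+B²)=0.3096;  θ3 = -1.8599+1.6854 ≈ -0.1746

θ₁ = 0.0001, θ₂ = 1.2217, θ₃ = -0.1746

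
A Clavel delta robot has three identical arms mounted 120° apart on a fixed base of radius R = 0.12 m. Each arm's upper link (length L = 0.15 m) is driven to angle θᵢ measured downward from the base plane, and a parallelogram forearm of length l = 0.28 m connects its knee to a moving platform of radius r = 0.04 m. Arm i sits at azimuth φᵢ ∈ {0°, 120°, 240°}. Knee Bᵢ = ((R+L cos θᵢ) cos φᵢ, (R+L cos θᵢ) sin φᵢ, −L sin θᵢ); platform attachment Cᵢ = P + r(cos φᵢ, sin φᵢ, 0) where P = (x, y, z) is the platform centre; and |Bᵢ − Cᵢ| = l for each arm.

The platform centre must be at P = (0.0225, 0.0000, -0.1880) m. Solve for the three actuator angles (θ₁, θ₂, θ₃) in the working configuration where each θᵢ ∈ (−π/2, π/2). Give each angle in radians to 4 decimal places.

θ₁ = 0.0000, θ₂ = 0.2617, θ₃ = 0.2617

arm 1 (φ=0.0°): x'=0.0225, y'=0.0000
  A cos θ + B sin θ = C:  0.0575·cos θ + -0.1880·sin θ = 0.0575
  √(A²+B²)=0.1966;  θ1 = -1.2740+1.2740 ≈ 0.0000
φ2=120.0° → target in arm frame (-0.0112, -0.0195)
  e−x'=0.0912;  (l²−L²−(e−x')²−y'²−z²)/2L = 0.0395
  γ=atan2(-0.1880,0.0912)=-1.1189;  ψ=arccos(0.1890)=1.3806;  θ2=γ+ψ≈0.2617
rotate P by −φ3: (-0.0113, 0.0195, -0.1880)
  e−x'=0.0912;  (l²−L²−(e−x')²−y'²−z²)/2L = 0.0395
  θ3 = atan2(B,A) + arccos(C/0.2090) = 0.2617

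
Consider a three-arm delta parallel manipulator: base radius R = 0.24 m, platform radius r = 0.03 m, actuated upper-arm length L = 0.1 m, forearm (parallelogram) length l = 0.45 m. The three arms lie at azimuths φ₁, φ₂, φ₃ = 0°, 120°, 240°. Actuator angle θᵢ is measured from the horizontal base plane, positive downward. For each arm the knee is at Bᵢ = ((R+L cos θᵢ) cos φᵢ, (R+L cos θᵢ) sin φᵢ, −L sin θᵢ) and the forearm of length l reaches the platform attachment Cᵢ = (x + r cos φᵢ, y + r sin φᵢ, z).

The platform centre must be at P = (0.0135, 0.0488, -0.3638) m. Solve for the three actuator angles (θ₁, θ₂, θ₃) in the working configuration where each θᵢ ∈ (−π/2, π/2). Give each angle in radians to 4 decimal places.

arm 1 (φ=0.0°): x'=0.0135, y'=0.0488
  A=0.1965, B=-0.3638, C=(l²−L²−A²−y'²−z²)/(2L)=0.0958
  θ1 = atan2(B,A) + arccos(C/0.4135) = 0.2615
arm 2 (φ=120.0°): x'=0.0355, y'=-0.0361
  e−x'=0.1745;  (l²−L²−(e−x')²−y'²−z²)/2L = 0.1420
  θ2 = atan2(B,A) + arccos(C/0.4035) = 0.0876
φ3=240.0° → target in arm frame (-0.0490, -0.0127)
  A cos θ + B sin θ = C:  0.2590·cos θ + -0.3638·sin θ = -0.0355
  √(A²+B²)=0.4466;  θ3 = -0.9521+1.6504 ≈ 0.6983

θ₁ = 0.2615, θ₂ = 0.0876, θ₃ = 0.6983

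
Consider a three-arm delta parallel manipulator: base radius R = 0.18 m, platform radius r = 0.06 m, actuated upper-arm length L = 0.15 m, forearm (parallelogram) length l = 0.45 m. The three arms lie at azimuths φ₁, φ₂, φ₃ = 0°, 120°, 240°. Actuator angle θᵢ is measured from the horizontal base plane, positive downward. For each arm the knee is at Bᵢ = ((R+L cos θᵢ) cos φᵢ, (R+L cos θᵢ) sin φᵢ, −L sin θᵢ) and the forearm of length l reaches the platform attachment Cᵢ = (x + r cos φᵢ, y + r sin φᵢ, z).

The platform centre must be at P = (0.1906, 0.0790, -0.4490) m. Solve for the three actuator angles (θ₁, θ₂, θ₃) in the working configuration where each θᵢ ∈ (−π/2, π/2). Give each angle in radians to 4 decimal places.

θ₁ = 0.0872, θ₂ = 0.9596, θ₃ = 1.3962

arm 1 (φ=0.0°): x'=0.1906, y'=0.0790
  A=-0.0706, B=-0.4490, C=(l²−L²−A²−y'²−z²)/(2L)=-0.1094
  γ=atan2(-0.4490,-0.0706)=-1.7268;  ψ=arccos(-0.2407)=1.8139;  θ1=γ+ψ≈0.0872
φ2=120.0° → target in arm frame (-0.0269, -0.2046)
  A=0.1469, B=-0.4490, C=(l²−L²−A²−y'²−z²)/(2L)=-0.2834
  √(A²+B²)=0.4724;  θ2 = -1.2546+2.2142 ≈ 0.9596
arm 3 (φ=240.0°): x'=-0.1637, y'=0.1256
  e−x'=0.2837;  (l²−L²−(e−x')²−y'²−z²)/2L = -0.3929
  θ3 = atan2(B,A) + arccos(C/0.5311) = 1.3962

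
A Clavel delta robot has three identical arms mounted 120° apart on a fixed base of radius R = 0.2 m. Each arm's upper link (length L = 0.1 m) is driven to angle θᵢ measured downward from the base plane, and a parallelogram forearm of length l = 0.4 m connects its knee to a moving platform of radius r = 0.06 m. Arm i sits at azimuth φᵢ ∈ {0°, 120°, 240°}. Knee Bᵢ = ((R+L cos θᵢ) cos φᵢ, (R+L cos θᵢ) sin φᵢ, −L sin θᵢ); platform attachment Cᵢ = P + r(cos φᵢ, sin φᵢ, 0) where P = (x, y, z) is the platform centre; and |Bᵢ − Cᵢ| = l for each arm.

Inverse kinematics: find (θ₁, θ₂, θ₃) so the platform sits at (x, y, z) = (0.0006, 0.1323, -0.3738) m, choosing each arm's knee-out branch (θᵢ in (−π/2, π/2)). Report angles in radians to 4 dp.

θ₁ = 0.6977, θ₂ = -0.0003, θ₃ = 1.3086

φ1=0.0° → target in arm frame (0.0006, 0.1323)
  e−x'=0.1394;  (l²−L²−(e−x')²−y'²−z²)/2L = -0.1333
  γ=atan2(-0.3738,0.1394)=-1.2138;  ψ=arccos(-0.3342)=1.9115;  θ1=γ+ψ≈0.6977
φ2=120.0° → target in arm frame (0.1143, -0.0667)
  A cos θ + B sin θ = C:  0.0257·cos θ + -0.3738·sin θ = 0.0258
  θ2 = atan2(B,A) + arccos(C/0.3747) = -0.0003
rotate P by −φ3: (-0.1149, -0.0656, -0.3738)
  A=0.2549, B=-0.3738, C=(l²−L²−A²−y'²−z²)/(2L)=-0.2950
  θ3 = atan2(B,A) + arccos(C/0.4524) = 1.3086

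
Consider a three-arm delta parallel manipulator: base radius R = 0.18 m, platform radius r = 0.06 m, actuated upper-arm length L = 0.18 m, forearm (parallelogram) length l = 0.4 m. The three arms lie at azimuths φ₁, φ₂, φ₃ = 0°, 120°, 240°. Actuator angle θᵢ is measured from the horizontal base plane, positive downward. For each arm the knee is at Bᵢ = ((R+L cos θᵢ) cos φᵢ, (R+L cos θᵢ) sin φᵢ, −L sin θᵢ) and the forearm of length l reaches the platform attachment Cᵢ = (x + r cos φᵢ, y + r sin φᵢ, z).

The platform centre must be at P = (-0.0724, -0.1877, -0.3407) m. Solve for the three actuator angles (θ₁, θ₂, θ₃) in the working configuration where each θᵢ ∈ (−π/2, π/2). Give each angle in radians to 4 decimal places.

θ₁ = 0.9598, θ₂ = 1.1344, θ₃ = -0.2617

φ1=0.0° → target in arm frame (-0.0724, -0.1877)
  A cos θ + B sin θ = C:  0.1924·cos θ + -0.3407·sin θ = -0.1687
  γ=atan2(-0.3407,0.1924)=-1.0567;  ψ=arccos(-0.4311)=2.0165;  θ1=γ+ψ≈0.9598
φ2=120.0° → target in arm frame (-0.1264, 0.1566)
  A=0.2464, B=-0.3407, C=(l²−L²−A²−y'²−z²)/(2L)=-0.2047
  θ2 = atan2(B,A) + arccos(C/0.4204) = 1.1344
arm 3 (φ=240.0°): x'=0.1988, y'=0.0311
  A cos θ + B sin θ = C:  -0.0788·cos θ + -0.3407·sin θ = 0.0121
  θ3 = atan2(B,A) + arccos(C/0.3497) = -0.2617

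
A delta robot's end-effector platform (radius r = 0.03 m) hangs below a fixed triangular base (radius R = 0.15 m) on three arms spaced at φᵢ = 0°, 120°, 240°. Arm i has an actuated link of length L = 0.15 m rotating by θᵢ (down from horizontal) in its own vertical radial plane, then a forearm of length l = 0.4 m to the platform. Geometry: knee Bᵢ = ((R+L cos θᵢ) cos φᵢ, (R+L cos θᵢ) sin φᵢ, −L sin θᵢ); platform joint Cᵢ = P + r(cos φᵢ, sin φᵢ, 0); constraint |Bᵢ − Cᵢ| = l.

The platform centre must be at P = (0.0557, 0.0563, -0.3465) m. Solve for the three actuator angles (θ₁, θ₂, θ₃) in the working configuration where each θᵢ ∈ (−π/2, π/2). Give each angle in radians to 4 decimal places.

φ1=0.0° → target in arm frame (0.0557, 0.0563)
  e−x'=0.0643;  (l²−L²−(e−x')²−y'²−z²)/2L = 0.0338
  γ=atan2(-0.3465,0.0643)=-1.3873;  ψ=arccos(0.0958)=1.4748;  θ1=γ+ψ≈0.0875
φ2=120.0° → target in arm frame (0.0209, -0.0764)
  A=0.0991, B=-0.3465, C=(l²−L²−A²−y'²−z²)/(2L)=0.0059
  √(A²+B²)=0.3604;  θ2 = -1.2922+1.5543 ≈ 0.2621
arm 3 (φ=240.0°): x'=-0.0766, y'=0.0201
  A=0.1966, B=-0.3465, C=(l²−L²−A²−y'²−z²)/(2L)=-0.0721
  θ3 = atan2(B,A) + arccos(C/0.3984) = 0.6980

θ₁ = 0.0875, θ₂ = 0.2621, θ₃ = 0.6980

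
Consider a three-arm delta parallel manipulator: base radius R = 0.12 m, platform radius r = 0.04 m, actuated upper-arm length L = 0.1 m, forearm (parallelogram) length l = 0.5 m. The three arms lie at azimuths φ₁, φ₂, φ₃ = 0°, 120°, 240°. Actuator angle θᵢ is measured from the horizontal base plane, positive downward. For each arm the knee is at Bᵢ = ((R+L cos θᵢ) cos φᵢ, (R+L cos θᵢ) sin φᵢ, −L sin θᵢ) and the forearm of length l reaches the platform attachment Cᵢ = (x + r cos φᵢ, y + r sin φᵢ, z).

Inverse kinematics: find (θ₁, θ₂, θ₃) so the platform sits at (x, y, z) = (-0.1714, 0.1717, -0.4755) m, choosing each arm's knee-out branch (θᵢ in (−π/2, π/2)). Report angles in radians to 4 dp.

arm 1 (φ=0.0°): x'=-0.1714, y'=0.1717
  e−x'=0.2514;  (l²−L²−(e−x')²−y'²−z²)/2L = -0.3939
  γ=atan2(-0.4755,0.2514)=-1.0844;  ψ=arccos(-0.7324)=2.3926;  θ1=γ+ψ≈1.3081
φ2=120.0° → target in arm frame (0.2344, 0.0626)
  A=-0.1544, B=-0.4755, C=(l²−L²−A²−y'²−z²)/(2L)=-0.0693
  √(A²+B²)=0.4999;  θ2 = -1.8848+1.7098 ≈ -0.1749
arm 3 (φ=240.0°): x'=-0.0630, y'=-0.2343
  A=0.1430, B=-0.4755, C=(l²−L²−A²−y'²−z²)/(2L)=-0.3072
  √(A²+B²)=0.4965;  θ3 = -1.2787+2.2378 ≈ 0.9592

θ₁ = 1.3081, θ₂ = -0.1749, θ₃ = 0.9592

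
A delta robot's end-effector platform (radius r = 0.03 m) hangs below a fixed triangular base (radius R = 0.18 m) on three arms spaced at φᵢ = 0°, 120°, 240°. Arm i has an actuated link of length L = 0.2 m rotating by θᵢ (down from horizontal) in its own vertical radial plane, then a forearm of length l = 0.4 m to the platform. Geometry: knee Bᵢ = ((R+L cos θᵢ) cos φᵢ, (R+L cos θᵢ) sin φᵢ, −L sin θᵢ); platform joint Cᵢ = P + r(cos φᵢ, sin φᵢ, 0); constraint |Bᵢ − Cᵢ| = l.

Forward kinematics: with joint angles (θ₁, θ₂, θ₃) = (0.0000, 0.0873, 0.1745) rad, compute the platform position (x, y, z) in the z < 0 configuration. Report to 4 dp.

φ1=0.0°: virtual centre (0.3500, 0.0000, 0.0000), radius l
arm 2 at φ=120.0°: e+L cos θ2 = 0.3492;  S2 = (-0.1746, 0.3024, -0.0174)
S3 = (0.3470·cos240.0°, 0.3470·sin240.0°, -0.0347) = (-0.1735, -0.3005, -0.0347)
subtract pairs → two planes through P
linear system: -1.0492x+0.6049y = -0.0002−-0.0349z; -1.0470x+-0.6010y = -0.0009−-0.0694z
det = 1.2639;  x = 0.0005+-0.0498z,  y = 0.0006+-0.0288z
sphere 1 gives Az²+Bz+C=0 with A=1.0033, B=0.0348, C=-0.0379;  B²−4AC=0.1532;  roots -0.2124, 0.1777;  negative root z = -0.2124
x = 0.0111, y = 0.0067

(0.0111, 0.0067, -0.2124)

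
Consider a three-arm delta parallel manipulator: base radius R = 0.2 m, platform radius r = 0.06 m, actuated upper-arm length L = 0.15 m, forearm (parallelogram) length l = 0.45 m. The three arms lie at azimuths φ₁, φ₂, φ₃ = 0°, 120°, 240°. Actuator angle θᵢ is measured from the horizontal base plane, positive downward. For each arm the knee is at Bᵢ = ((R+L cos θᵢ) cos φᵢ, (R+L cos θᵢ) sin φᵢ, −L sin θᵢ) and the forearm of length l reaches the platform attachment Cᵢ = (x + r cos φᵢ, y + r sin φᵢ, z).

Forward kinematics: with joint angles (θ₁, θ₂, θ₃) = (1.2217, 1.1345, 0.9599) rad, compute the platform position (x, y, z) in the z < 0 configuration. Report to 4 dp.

O1 = (0.1913·cos0.0°, 0.1913·sin0.0°, -0.1410) = (0.1913, 0.0000, -0.1410)
arm 2 at φ=120.0°: e+L cos θ2 = 0.2034;  O2 = (-0.1017, 0.1761, -0.1359)
O3 = (0.2260·cos240.0°, 0.2260·sin240.0°, -0.1229) = (-0.1130, -0.1958, -0.1229)
|O₂|²−|O₁|² = 0.0034;  |O₃|²−|O₁|² = 0.0097
[-0.5860 0.3523 0.0100]·P = 0.0034;  [-0.6087 -0.3915 0.0362]·P = 0.0097
Cramer: x(z) = -0.0107+0.0375z;  y(z) = -0.0082+0.0340z
into |P−O₁|² = l²: 1.0026z² + 0.2662z + -0.1418 = 0;  Δ = 0.6393;  z = -0.5315 or 0.2660 → z<0 root = -0.5315
x = -0.0307, y = -0.0263

(-0.0307, -0.0263, -0.5315)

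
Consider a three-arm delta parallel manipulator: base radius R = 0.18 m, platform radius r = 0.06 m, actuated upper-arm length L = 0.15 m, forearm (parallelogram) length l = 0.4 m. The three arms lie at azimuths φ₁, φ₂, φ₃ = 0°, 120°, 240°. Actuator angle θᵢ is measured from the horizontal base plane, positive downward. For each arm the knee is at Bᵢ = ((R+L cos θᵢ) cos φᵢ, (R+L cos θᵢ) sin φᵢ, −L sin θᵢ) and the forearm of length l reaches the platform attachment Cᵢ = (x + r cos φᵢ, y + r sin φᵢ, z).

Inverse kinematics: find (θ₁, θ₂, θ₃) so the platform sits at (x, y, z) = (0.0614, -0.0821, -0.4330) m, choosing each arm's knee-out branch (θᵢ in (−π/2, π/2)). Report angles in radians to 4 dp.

θ₁ = 0.6114, θ₂ = 1.2220, θ₃ = 0.6981

rotate P by −φ1: (0.0614, -0.0821, -0.4330)
  e−x'=0.0586;  (l²−L²−(e−x')²−y'²−z²)/2L = -0.2005
  √(A²+B²)=0.4369;  θ1 = -1.4363+2.0476 ≈ 0.6114
rotate P by −φ2: (-0.1018, -0.0121, -0.4330)
  e−x'=0.2218;  (l²−L²−(e−x')²−y'²−z²)/2L = -0.3311
  θ2 = atan2(B,A) + arccos(C/0.4865) = 1.2220
arm 3 (φ=240.0°): x'=0.0404, y'=0.0942
  A=0.0796, B=-0.4330, C=(l²−L²−A²−y'²−z²)/(2L)=-0.2173
  γ=atan2(-0.4330,0.0796)=-1.3890;  ψ=arccos(-0.4937)=2.0871;  θ3=γ+ψ≈0.6981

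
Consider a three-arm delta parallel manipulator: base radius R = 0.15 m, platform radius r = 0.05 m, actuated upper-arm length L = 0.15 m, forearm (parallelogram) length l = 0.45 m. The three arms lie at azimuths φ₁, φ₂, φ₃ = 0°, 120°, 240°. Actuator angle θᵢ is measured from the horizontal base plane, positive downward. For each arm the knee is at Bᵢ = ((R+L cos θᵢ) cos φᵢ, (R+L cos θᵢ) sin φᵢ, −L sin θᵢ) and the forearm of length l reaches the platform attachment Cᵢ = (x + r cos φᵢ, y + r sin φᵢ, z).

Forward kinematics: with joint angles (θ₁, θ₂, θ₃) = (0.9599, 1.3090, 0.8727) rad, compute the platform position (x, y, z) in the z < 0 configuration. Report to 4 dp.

φ1=0.0°: virtual centre (0.1860, 0.0000, -0.1229), radius l
φ2=120.0°: virtual centre (-0.0694, 0.1202, -0.1449), radius l
φ3=240.0°: virtual centre (-0.0982, -0.1701, -0.1149), radius l
subtract pairs → two planes through P
linear system: -0.5109x+0.2404y = -0.0094−-0.0440z; -0.5685x+-0.3402y = 0.0021−0.0159z
det = 0.3105;  x = 0.0087+-0.0359z,  y = -0.0207+0.1068z
into |P−centre ₁|² = l²: 1.0127z² + 0.2541z + -0.1555 = 0;  Δ = 0.6946;  z = -0.5369 or 0.2861 → z<0 root = -0.5369
x = 0.0280, y = -0.0781

(0.0280, -0.0781, -0.5369)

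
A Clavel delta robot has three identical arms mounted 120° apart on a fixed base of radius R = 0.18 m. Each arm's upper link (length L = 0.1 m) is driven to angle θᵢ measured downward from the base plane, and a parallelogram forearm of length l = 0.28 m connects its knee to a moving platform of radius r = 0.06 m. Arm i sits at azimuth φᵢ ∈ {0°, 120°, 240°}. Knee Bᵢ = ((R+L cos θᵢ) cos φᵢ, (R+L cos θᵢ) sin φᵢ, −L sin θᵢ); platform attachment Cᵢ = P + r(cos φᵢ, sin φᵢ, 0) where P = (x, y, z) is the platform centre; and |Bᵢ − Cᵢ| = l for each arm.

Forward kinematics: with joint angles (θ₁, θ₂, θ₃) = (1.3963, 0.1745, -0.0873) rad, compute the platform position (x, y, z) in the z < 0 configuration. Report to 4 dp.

centre 1 = (0.1374·cos0.0°, 0.1374·sin0.0°, -0.0985) = (0.1374, 0.0000, -0.0985)
centre 2 = (0.2185·cos120.0°, 0.2185·sin120.0°, -0.0174) = (-0.1092, 0.1892, -0.0174)
centre 3 = (0.2196·cos240.0°, 0.2196·sin240.0°, 0.0087) = (-0.1098, -0.1902, 0.0087)
subtract pairs → two planes through P
plane₁₂: -0.4932x+0.3784y+0.1622z = 0.0195
det = 0.3747;  x = -0.0397+0.3813z,  y = -0.0003+0.0682z
sphere 1 gives Az²+Bz+C=0 with A=1.1500, B=0.0619, C=-0.0373;  B²−4AC=0.1756;  roots -0.2091, 0.1553;  negative root z = -0.2091
x = -0.1194, y = -0.0146

(-0.1194, -0.0146, -0.2091)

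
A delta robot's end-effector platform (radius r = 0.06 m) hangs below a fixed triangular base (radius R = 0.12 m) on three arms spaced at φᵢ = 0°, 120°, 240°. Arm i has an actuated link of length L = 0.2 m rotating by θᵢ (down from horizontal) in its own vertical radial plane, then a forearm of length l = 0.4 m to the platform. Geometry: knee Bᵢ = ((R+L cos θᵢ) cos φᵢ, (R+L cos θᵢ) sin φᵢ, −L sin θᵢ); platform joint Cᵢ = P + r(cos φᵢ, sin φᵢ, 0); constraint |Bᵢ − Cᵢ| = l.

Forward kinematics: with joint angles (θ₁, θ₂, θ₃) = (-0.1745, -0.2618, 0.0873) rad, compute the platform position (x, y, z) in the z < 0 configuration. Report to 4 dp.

φ1=0.0°: virtual centre (0.2570, 0.0000, 0.0347), radius l
arm 2 at φ=120.0°: (R−r)+L cos θ2 = 0.2532;  S2 = (-0.1266, 0.2193, 0.0518)
S3 = (0.2592·cos240.0°, 0.2592·sin240.0°, -0.0174) = (-0.1296, -0.2245, -0.0174)
eliminate P² terms by subtracting sphere 1 from 2 and 3
plane₁₂: -0.7671x+0.4385y+0.0341z = -0.0005
det = 0.6835;  x = 0.0001+-0.0445z,  y = -0.0008+-0.1556z
quadratic in z: (1.0262)z²+(-0.0463)z+(-0.0928)=0, √Δ=0.6190 → z ∈ {-0.2790, 0.3242}; z = -0.2790 (taking z<0)
x = 0.0126, y = 0.0426

(0.0126, 0.0426, -0.2790)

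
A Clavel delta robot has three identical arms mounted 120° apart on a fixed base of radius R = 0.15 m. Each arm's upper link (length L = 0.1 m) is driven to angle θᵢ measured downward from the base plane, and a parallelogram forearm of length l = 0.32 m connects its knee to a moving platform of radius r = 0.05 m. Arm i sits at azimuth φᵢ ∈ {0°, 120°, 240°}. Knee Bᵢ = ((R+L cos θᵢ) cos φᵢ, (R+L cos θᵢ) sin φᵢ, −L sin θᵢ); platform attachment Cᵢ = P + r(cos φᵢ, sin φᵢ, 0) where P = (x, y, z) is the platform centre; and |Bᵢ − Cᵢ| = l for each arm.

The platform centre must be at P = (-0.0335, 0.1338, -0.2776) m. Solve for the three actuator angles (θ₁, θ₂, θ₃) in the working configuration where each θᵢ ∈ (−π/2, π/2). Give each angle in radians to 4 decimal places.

θ₁ = 0.7855, θ₂ = -0.3487, θ₃ = 1.1349

arm 1 (φ=0.0°): x'=-0.0335, y'=0.1338
  A cos θ + B sin θ = C:  0.1335·cos θ + -0.2776·sin θ = -0.1019
  √(A²+B²)=0.3080;  θ1 = -1.1225+1.9081 ≈ 0.7855
arm 2 (φ=120.0°): x'=0.1326, y'=-0.0379
  A cos θ + B sin θ = C:  -0.0326·cos θ + -0.2776·sin θ = 0.0642
  √(A²+B²)=0.2795;  θ2 = -1.6878+1.3391 ≈ -0.3487
rotate P by −φ3: (-0.0991, -0.0959, -0.2776)
  A=0.1991, B=-0.2776, C=(l²−L²−A²−y'²−z²)/(2L)=-0.1676
  √(A²+B²)=0.3416;  θ3 = -0.9485+2.0834 ≈ 1.1349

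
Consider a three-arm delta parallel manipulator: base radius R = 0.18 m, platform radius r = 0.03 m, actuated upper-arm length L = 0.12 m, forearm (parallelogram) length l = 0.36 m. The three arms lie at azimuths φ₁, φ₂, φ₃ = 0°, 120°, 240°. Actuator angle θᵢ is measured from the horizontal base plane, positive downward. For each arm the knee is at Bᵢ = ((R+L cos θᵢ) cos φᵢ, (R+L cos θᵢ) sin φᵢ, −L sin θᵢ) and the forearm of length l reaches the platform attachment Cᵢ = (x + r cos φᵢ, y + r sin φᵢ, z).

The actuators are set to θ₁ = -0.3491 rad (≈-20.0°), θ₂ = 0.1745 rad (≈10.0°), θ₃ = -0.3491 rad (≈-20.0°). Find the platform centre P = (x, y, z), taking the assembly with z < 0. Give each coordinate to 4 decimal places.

φ1=0.0°: virtual centre (0.2628, 0.0000, 0.0410), radius l
arm 2 at φ=120.0°: (R−r)+L cos θ2 = 0.2682;  O2 = (-0.1341, 0.2322, -0.0208)
O3 = (0.2628·cos240.0°, 0.2628·sin240.0°, 0.0410) = (-0.1314, -0.2276, 0.0410)
subtract pairs → two planes through P
plane₁₂: -0.7937x+0.4645y+-0.1238z = 0.0016
Cramer: x(z) = -0.0010-0.0774z;  y(z) = 0.0018+0.1341z
quadratic in z: (1.0240)z²+(-0.0408)z+(-0.0583)=0, √Δ=0.4905 → z ∈ {-0.2196, 0.2594}; z = -0.2196 (taking z<0)
x = 0.0160, y = -0.0277

(0.0160, -0.0277, -0.2196)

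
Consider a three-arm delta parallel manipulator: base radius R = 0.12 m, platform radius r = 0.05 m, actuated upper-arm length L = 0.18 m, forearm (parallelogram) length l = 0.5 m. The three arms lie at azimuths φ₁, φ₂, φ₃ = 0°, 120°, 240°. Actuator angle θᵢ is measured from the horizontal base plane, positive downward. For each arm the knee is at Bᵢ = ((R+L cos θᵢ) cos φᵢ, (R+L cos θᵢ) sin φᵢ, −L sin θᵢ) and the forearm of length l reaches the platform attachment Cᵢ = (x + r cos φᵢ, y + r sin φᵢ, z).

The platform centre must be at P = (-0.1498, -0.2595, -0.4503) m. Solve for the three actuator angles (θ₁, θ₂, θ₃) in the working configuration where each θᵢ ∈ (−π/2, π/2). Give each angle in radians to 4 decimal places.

θ₁ = 1.0472, θ₂ = 1.0472, θ₃ = -0.2618

rotate P by −φ1: (-0.1498, -0.2595, -0.4503)
  A=0.2198, B=-0.4503, C=(l²−L²−A²−y'²−z²)/(2L)=-0.2801
  γ=atan2(-0.4503,0.2198)=-1.1167;  ψ=arccos(-0.5589)=2.1639;  θ1=γ+ψ≈1.0472
arm 2 (φ=120.0°): x'=-0.1498, y'=0.2595
  e−x'=0.2198;  (l²−L²−(e−x')²−y'²−z²)/2L = -0.2801
  θ2 = atan2(B,A) + arccos(C/0.5011) = 1.0472
rotate P by −φ3: (0.2996, 0.0000, -0.4503)
  A=-0.2296, B=-0.4503, C=(l²−L²−A²−y'²−z²)/(2L)=-0.1053
  θ3 = atan2(B,A) + arccos(C/0.5055) = -0.2618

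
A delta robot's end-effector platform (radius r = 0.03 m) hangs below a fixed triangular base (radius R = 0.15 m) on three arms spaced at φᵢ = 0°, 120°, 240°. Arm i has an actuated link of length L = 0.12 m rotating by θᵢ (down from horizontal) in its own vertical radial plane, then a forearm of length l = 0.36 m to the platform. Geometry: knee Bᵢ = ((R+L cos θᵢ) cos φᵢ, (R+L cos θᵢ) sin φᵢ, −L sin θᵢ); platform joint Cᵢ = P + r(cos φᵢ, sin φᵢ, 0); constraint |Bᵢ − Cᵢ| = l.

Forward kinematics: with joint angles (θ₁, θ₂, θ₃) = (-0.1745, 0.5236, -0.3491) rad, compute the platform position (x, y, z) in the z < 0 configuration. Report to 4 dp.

S1 = (0.2382·cos0.0°, 0.2382·sin0.0°, 0.0208) = (0.2382, 0.0000, 0.0208)
φ2=120.0°: virtual centre (-0.1120, 0.1939, -0.0600), radius l
arm 3 at φ=240.0°: (R−r)+L cos θ3 = 0.2328;  S3 = (-0.1164, -0.2016, 0.0410)
|S₂|²−|S₁|² = -0.0034;  |S₃|²−|S₁|² = -0.0013
[-0.7003 0.3878 -0.1617]·P = -0.0034;  [-0.7091 -0.4032 0.0404]·P = -0.0013
Cramer: x(z) = 0.0034-0.0888z;  y(z) = -0.0027+0.2565z
quadratic in z: (1.0737)z²+(-0.0014)z+(-0.0740)=0, √Δ=0.5639 → z ∈ {-0.2619, 0.2632}; z = -0.2619 (taking z<0)
x = 0.0266, y = -0.0699

(0.0266, -0.0699, -0.2619)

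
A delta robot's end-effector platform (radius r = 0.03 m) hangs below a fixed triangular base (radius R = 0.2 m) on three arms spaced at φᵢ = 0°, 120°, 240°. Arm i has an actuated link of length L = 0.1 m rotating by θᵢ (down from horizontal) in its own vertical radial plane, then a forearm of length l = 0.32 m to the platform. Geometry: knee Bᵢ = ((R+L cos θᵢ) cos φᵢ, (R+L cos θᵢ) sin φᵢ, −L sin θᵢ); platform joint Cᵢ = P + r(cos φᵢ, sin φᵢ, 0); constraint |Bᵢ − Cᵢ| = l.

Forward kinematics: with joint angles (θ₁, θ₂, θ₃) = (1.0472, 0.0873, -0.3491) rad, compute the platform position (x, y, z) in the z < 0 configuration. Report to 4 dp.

O1 = (0.2200·cos0.0°, 0.2200·sin0.0°, -0.0866) = (0.2200, 0.0000, -0.0866)
arm 2 at φ=120.0°: (R−r)+L cos θ2 = 0.2696;  O2 = (-0.1348, 0.2335, -0.0087)
arm 3 at φ=240.0°: (R−r)+L cos θ3 = 0.2640;  O3 = (-0.1320, -0.2286, 0.0342)
subtract pairs → two planes through P
plane₁₂: -0.7096x+0.4670y+0.1558z = 0.0169
det = 0.6532;  x = -0.0225+0.2818z,  y = 0.0019+0.0946z
sphere 1 gives Az²+Bz+C=0 with A=1.0883, B=0.0369, C=-0.0361;  B²−4AC=0.1585;  roots -0.1999, 0.1659;  negative root z = -0.1999
x = -0.0788, y = -0.0170

(-0.0788, -0.0170, -0.1999)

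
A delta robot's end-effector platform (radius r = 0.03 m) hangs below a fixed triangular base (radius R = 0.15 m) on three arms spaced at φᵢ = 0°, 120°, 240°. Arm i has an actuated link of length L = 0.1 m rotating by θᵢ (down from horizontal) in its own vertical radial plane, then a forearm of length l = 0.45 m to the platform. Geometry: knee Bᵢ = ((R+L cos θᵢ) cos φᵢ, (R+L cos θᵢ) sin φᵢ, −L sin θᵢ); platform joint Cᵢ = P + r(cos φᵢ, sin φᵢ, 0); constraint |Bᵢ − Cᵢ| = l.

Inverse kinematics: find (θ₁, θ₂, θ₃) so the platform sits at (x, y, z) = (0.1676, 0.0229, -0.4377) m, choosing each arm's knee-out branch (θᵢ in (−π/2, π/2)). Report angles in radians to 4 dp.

rotate P by −φ1: (0.1676, 0.0229, -0.4377)
  A cos θ + B sin θ = C:  -0.0476·cos θ + -0.4377·sin θ = -0.0094
  γ=atan2(-0.4377,-0.0476)=-1.6791;  ψ=arccos(-0.0213)=1.5921;  θ1=γ+ψ≈-0.0871
φ2=120.0° → target in arm frame (-0.0640, -0.1566)
  e−x'=0.1840;  (l²−L²−(e−x')²−y'²−z²)/2L = -0.2872
  γ=atan2(-0.4377,0.1840)=-1.1729;  ψ=arccos(-0.6050)=2.2205;  θ2=γ+ψ≈1.0476
rotate P by −φ3: (-0.1036, 0.1337, -0.4377)
  A=0.2236, B=-0.4377, C=(l²−L²−A²−y'²−z²)/(2L)=-0.3348
  θ3 = atan2(B,A) + arccos(C/0.4915) = 1.2218

θ₁ = -0.0871, θ₂ = 1.0476, θ₃ = 1.2218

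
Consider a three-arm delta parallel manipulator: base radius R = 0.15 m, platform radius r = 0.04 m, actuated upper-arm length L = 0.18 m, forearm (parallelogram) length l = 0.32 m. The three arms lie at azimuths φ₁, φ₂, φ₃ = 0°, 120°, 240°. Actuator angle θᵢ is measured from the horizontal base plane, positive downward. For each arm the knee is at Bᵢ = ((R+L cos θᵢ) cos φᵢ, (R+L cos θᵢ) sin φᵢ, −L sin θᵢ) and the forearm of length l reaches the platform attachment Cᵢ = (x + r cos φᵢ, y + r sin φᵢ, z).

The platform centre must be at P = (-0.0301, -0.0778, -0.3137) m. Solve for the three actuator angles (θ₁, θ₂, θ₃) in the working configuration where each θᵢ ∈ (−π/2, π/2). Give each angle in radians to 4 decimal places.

φ1=0.0° → target in arm frame (-0.0301, -0.0778)
  e−x'=0.1401;  (l²−L²−(e−x')²−y'²−z²)/2L = -0.1502
  γ=atan2(-0.3137,0.1401)=-1.1508;  ψ=arccos(-0.4373)=2.0234;  θ1=γ+ψ≈0.8726
rotate P by −φ2: (-0.0523, 0.0650, -0.3137)
  A cos θ + B sin θ = C:  0.1623·cos θ + -0.3137·sin θ = -0.1638
  γ=atan2(-0.3137,0.1623)=-1.0933;  ψ=arccos(-0.4638)=2.0531;  θ2=γ+ψ≈0.9598
φ3=240.0° → target in arm frame (0.0824, 0.0128)
  e−x'=0.0276;  (l²−L²−(e−x')²−y'²−z²)/2L = -0.0815
  √(A²+B²)=0.3149;  θ3 = -1.4831+1.8325 ≈ 0.3494

θ₁ = 0.8726, θ₂ = 0.9598, θ₃ = 0.3494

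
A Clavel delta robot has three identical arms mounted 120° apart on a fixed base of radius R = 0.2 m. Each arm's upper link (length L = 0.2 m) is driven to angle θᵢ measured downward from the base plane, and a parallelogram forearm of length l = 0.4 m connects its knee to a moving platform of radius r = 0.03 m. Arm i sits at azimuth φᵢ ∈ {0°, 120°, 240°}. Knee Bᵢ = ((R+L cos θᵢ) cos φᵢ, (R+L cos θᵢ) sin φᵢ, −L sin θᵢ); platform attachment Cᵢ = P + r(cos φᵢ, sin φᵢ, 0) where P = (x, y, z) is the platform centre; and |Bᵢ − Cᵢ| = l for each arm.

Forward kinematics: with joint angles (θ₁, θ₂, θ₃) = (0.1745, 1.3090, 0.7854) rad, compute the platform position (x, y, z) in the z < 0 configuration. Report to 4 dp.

φ1=0.0°: virtual centre (0.3670, 0.0000, -0.0347), radius l
O2 = (0.2218·cos120.0°, 0.2218·sin120.0°, -0.1932) = (-0.1109, 0.1921, -0.1932)
φ3=240.0°: virtual centre (-0.1557, -0.2697, -0.1414), radius l
|O₂|²−|O₁|² = -0.0494;  |O₃|²−|O₁|² = -0.0189
plane₁₂: -0.9557x+0.3841y+-0.3169z = -0.0494
Cramer: x(z) = 0.0369-0.2758z;  y(z) = -0.0366+0.1389z
into |P−O₁|² = l²: 1.0954z² + 0.2413z + -0.0485 = 0;  Δ = 0.2709;  z = -0.3478 or 0.1274 → z<0 root = -0.3478
x = 0.1329, y = -0.0849

(0.1329, -0.0849, -0.3478)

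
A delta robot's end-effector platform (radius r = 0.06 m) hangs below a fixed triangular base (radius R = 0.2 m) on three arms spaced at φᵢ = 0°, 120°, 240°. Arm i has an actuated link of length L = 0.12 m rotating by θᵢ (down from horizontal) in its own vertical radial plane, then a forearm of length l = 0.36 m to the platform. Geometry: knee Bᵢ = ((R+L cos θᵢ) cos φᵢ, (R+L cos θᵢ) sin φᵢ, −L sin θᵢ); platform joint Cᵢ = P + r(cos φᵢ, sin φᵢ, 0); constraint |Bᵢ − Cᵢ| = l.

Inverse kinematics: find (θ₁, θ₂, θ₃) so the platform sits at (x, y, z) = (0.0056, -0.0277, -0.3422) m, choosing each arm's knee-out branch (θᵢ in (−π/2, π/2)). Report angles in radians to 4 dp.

θ₁ = 0.6114, θ₂ = 0.7858, θ₃ = 0.5236

arm 1 (φ=0.0°): x'=0.0056, y'=-0.0277
  A cos θ + B sin θ = C:  0.1344·cos θ + -0.3422·sin θ = -0.0864
  θ1 = atan2(B,A) + arccos(C/0.3676) = 0.6114
rotate P by −φ2: (-0.0268, 0.0090, -0.3422)
  A cos θ + B sin θ = C:  0.1668·cos θ + -0.3422·sin θ = -0.1242
  θ2 = atan2(B,A) + arccos(C/0.3807) = 0.7858
rotate P by −φ3: (0.0212, 0.0187, -0.3422)
  A=0.1188, B=-0.3422, C=(l²−L²−A²−y'²−z²)/(2L)=-0.0682
  γ=atan2(-0.3422,0.1188)=-1.2366;  ψ=arccos(-0.1883)=1.7602;  θ3=γ+ψ≈0.5236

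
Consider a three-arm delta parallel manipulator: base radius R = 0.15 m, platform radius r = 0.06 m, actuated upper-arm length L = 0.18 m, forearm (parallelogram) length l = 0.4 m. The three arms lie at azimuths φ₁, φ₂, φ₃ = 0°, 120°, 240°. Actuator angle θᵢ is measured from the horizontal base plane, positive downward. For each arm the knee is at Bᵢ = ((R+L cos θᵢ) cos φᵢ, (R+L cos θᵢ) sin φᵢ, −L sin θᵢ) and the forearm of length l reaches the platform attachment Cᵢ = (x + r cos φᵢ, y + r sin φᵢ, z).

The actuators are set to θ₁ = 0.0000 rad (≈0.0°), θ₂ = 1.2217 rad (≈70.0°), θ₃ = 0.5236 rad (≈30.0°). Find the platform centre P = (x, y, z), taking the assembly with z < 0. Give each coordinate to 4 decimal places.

(0.1586, -0.1295, -0.3617)

arm 1 at φ=0.0°: e+L cos θ1 = 0.2700;  O1 = (0.2700, 0.0000, 0.0000)
φ2=120.0°: virtual centre (-0.0758, 0.1313, -0.1691), radius l
arm 3 at φ=240.0°: e+L cos θ3 = 0.2459;  O3 = (-0.1229, -0.2129, -0.0900)
subtract pairs → two planes through P
[-0.6916 0.2625 -0.3383]·P = -0.0213;  [-0.7859 -0.4259 -0.1800]·P = -0.0043
Cramer: x(z) = 0.0204-0.3820z;  y(z) = -0.0275+0.2823z
quadratic in z: (1.2256)z²+(0.1752)z+(-0.0969)=0, √Δ=0.7113 → z ∈ {-0.3617, 0.2187}; z = -0.3617 (taking z<0)
x = 0.1586, y = -0.1295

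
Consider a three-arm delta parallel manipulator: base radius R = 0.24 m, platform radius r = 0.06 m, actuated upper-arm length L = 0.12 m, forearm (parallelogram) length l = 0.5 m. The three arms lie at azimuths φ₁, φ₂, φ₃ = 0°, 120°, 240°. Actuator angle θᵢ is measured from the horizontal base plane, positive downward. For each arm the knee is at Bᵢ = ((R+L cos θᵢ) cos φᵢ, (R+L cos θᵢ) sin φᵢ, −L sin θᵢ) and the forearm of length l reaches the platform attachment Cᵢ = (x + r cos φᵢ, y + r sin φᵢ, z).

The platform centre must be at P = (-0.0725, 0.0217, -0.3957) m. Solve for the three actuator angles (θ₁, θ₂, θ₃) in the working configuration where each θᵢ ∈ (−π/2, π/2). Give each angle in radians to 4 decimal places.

φ1=0.0° → target in arm frame (-0.0725, 0.0217)
  e−x'=0.2525;  (l²−L²−(e−x')²−y'²−z²)/2L = 0.0616
  θ1 = atan2(B,A) + arccos(C/0.4694) = 0.4363
rotate P by −φ2: (0.0550, 0.0519, -0.3957)
  A cos θ + B sin θ = C:  0.1250·cos θ + -0.3957·sin θ = 0.2530
  √(A²+B²)=0.4150;  θ2 = -1.2649+0.9152 ≈ -0.3497
φ3=240.0° → target in arm frame (0.0175, -0.0736)
  e−x'=0.1625;  (l²−L²−(e−x')²−y'²−z²)/2L = 0.1966
  γ=atan2(-0.3957,0.1625)=-1.1810;  ψ=arccos(0.4595)=1.0933;  θ3=γ+ψ≈-0.0877

θ₁ = 0.4363, θ₂ = -0.3497, θ₃ = -0.0877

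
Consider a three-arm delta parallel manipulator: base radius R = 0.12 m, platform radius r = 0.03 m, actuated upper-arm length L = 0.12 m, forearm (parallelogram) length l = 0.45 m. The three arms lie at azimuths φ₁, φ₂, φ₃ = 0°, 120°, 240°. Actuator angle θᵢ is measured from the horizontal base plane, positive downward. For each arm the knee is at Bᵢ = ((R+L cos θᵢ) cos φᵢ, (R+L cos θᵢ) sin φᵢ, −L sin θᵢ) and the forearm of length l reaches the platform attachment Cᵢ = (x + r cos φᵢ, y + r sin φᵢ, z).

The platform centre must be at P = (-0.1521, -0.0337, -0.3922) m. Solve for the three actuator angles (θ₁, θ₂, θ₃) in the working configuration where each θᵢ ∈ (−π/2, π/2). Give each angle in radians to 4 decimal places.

θ₁ = 0.7854, θ₂ = 0.0001, θ₃ = -0.2620

rotate P by −φ1: (-0.1521, -0.0337, -0.3922)
  e−x'=0.2421;  (l²−L²−(e−x')²−y'²−z²)/2L = -0.1061
  γ=atan2(-0.3922,0.2421)=-1.0178;  ψ=arccos(-0.2302)=1.8031;  θ1=γ+ψ≈0.7854
rotate P by −φ2: (0.0469, 0.1486, -0.3922)
  e−x'=0.0431;  (l²−L²−(e−x')²−y'²−z²)/2L = 0.0431
  γ=atan2(-0.3922,0.0431)=-1.4613;  ψ=arccos(0.1092)=1.4613;  θ2=γ+ψ≈0.0001
rotate P by −φ3: (0.1052, -0.1149, -0.3922)
  A=-0.0152, B=-0.3922, C=(l²−L²−A²−y'²−z²)/(2L)=0.0869
  γ=atan2(-0.3922,-0.0152)=-1.6096;  ψ=arccos(0.2214)=1.3476;  θ3=γ+ψ≈-0.2620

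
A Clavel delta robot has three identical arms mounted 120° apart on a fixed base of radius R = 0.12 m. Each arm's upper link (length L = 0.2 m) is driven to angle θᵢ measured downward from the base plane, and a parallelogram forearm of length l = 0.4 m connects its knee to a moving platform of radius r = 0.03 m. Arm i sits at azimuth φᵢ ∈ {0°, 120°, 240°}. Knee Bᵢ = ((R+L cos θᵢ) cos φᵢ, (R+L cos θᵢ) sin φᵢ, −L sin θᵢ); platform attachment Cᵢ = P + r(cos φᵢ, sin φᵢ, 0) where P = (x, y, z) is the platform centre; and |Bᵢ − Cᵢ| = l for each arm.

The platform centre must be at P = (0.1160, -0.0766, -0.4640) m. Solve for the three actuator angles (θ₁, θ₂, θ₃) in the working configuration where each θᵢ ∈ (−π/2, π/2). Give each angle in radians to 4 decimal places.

arm 1 (φ=0.0°): x'=0.1160, y'=-0.0766
  e−x'=-0.0260;  (l²−L²−(e−x')²−y'²−z²)/2L = -0.2546
  γ=atan2(-0.4640,-0.0260)=-1.6268;  ψ=arccos(-0.5478)=2.1506;  θ1=γ+ψ≈0.5238
arm 2 (φ=120.0°): x'=-0.1243, y'=-0.0622
  A cos θ + B sin θ = C:  0.2143·cos θ + -0.4640·sin θ = -0.3628
  γ=atan2(-0.4640,0.2143)=-1.1381;  ψ=arccos(-0.7097)=2.3599;  θ2=γ+ψ≈1.2218
arm 3 (φ=240.0°): x'=0.0083, y'=0.1388
  A cos θ + B sin θ = C:  0.0817·cos θ + -0.4640·sin θ = -0.3030
  √(A²+B²)=0.4711;  θ3 = -1.3966+2.2695 ≈ 0.8729

θ₁ = 0.5238, θ₂ = 1.2218, θ₃ = 0.8729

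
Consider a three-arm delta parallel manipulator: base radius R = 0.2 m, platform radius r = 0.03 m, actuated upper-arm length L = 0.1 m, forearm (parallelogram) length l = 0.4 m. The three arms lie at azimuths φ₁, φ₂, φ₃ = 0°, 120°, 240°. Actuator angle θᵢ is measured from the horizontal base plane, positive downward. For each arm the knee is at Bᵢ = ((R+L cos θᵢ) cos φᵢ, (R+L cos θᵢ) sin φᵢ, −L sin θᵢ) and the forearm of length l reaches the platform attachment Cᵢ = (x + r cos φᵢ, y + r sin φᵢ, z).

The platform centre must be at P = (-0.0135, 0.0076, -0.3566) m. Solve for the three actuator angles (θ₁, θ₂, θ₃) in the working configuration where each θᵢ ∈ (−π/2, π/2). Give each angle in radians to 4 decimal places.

arm 1 (φ=0.0°): x'=-0.0135, y'=0.0076
  A cos θ + B sin θ = C:  0.1835·cos θ + -0.3566·sin θ = -0.0545
  γ=atan2(-0.3566,0.1835)=-1.0956;  ψ=arccos(-0.1358)=1.7070;  θ1=γ+ψ≈0.6115
φ2=120.0° → target in arm frame (0.0133, 0.0079)
  A=0.1567, B=-0.3566, C=(l²−L²−A²−y'²−z²)/(2L)=-0.0089
  √(A²+B²)=0.3895;  θ2 = -1.1568+1.5935 ≈ 0.4367
arm 3 (φ=240.0°): x'=0.0002, y'=-0.0155
  A=0.1698, B=-0.3566, C=(l²−L²−A²−y'²−z²)/(2L)=-0.0312
  √(A²+B²)=0.3950;  θ3 = -1.1263+1.6500 ≈ 0.5236

θ₁ = 0.6115, θ₂ = 0.4367, θ₃ = 0.5236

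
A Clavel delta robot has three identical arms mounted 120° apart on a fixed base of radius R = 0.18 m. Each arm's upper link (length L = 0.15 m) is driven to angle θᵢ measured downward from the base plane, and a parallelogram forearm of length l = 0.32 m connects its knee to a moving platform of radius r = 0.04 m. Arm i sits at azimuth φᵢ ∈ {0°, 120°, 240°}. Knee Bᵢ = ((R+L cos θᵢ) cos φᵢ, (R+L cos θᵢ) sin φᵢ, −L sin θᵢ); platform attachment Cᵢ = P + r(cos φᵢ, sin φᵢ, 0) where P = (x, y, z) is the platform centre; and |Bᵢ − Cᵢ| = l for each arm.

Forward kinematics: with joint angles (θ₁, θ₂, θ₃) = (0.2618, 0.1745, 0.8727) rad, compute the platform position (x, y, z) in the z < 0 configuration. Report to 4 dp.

arm 1 at φ=0.0°: (R−r)+L cos θ1 = 0.2849;  centre 1 = (0.2849, 0.0000, -0.0388)
φ2=120.0°: virtual centre (-0.1439, 0.2492, -0.0260), radius l
φ3=240.0°: virtual centre (-0.1182, -0.2047, -0.1149), radius l
|centre ₂|²−|centre ₁|² = 0.0008;  |centre ₃|²−|centre ₁|² = -0.0136
[-0.8575 0.4983 0.0256]·P = 0.0008;  [-0.8062 -0.4095 -0.1522]·P = -0.0136
Cramer: x(z) = 0.0086-0.0868z;  y(z) = 0.0163-0.2007z
quadratic in z: (1.0478)z²+(0.1191)z+(-0.0243)=0, √Δ=0.3404 → z ∈ {-0.2193, 0.1056}; z = -0.2193 (taking z<0)
x = 0.0276, y = 0.0603

(0.0276, 0.0603, -0.2193)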